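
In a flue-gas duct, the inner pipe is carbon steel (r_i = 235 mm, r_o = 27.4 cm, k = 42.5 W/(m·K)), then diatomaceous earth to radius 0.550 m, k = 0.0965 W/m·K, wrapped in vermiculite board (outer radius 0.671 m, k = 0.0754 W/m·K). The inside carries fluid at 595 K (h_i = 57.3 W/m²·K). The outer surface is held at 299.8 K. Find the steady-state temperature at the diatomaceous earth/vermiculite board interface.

T = 378 K

Series thermal resistances, inner to outer:
  R'_conv,in = 1/(2πr h) = 1/(2π·0.235·57.3) = 0.01182 m·K/W
  R'_carbon steel = ln(0.274/0.235)/(2πk) = 0.1535/(2π·42.5) = 5.750×10^-4 m·K/W
  R'_diatomaceous earth = ln(0.550/0.274)/(2πk) = 0.6968/(2π·0.0965) = 1.149 m·K/W
  R'_vermiculite board = ln(0.671/0.550)/(2πk) = 0.1989/(2π·0.0754) = 0.4197 m·K/W
ΣR = 0.01182 + 5.750×10^-4 + 1.149 + 0.4197 = 1.581 m·K/W
Q' = ΔT/ΣR = (595 K − 299.8 K)/1.581 = 186.7 W/m
From the inner boundary to the diatomaceous earth/vermiculite board interface, ΣR_partial = 1.161 m·K/W.
T_interface = T_in − Q'·ΣR_partial = 595 K − (186.7)(1.161) = 378 K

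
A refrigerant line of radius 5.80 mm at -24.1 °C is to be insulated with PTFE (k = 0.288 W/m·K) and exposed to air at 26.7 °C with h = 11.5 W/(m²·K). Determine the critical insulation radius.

r_cr = 2.50 cm

For a cylinder, r_cr = k_ins/h = 0.288/11.5 = 0.0250 m = 2.50 cm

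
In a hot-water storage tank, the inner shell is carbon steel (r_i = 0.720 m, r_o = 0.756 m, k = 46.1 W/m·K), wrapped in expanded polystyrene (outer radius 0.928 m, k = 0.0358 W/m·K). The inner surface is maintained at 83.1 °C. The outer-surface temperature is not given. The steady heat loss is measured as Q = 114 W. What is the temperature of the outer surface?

T_out = 21.0 °C

Series resistances:
  R_carbon steel = (1/0.720 − 1/0.756)/(4πk) = 0.06614/(4π·46.1) = 1.142×10^-4 K/W
  R_expanded polystyrene = (1/0.756 − 1/0.928)/(4πk) = 0.2452/(4π·0.0358) = 0.5450 K/W
ΣR = 0.5451 K/W
ΔT = Q·ΣR = 114 × 0.5451 = 62.14 K
Heat flows outward, so T_out = T_in − ΔT = 83.1 − 62.14 = 21.0 °C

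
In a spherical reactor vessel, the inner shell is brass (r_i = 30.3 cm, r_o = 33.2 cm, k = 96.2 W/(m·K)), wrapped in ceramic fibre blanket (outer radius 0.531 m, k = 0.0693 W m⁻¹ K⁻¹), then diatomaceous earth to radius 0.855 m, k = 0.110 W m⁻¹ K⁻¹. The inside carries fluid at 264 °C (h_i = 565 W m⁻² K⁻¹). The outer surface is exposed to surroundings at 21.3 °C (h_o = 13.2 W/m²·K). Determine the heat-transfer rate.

Treat each layer as a resistance in series:
  R_conv,in = 1/(4πr²h) = 1/(4π·0.303²·565) = 0.001534 K/W
  R_brass = (1/0.303 − 1/0.332)/(4πk) = 0.2883/(4π·96.2) = 2.385×10^-4 K/W
  R_ceramic fibre blanket = (1/0.332 − 1/0.531)/(4πk) = 1.129/(4π·0.0693) = 1.296 K/W
  R_diatomaceous earth = (1/0.531 − 1/0.855)/(4πk) = 0.7136/(4π·0.110) = 0.5163 K/W
  R_conv,out = 1/(4πr²h) = 1/(4π·0.855²·13.2) = 0.008247 K/W
ΣR = 0.001534 + 2.385×10^-4 + 1.296 + 0.5163 + 0.008247 = 1.822 K/W
Q = ΔT/ΣR = (264 °C − 21.3 °C)/1.822 = 133 W

Q = 133 W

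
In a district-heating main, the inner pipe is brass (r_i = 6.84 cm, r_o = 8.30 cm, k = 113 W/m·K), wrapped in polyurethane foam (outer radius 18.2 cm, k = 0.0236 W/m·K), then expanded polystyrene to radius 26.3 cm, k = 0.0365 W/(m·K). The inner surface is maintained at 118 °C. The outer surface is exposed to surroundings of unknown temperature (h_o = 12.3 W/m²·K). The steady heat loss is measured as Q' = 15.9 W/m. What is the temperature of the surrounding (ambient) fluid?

Series resistances:
  R'_brass = ln(0.0830/0.0684)/(2πk) = 0.1935/(2π·113) = 2.725×10^-4 m·K/W
  R'_polyurethane foam = ln(0.182/0.0830)/(2πk) = 0.7852/(2π·0.0236) = 5.295 m·K/W
  R'_expanded polystyrene = ln(0.263/0.182)/(2πk) = 0.3681/(2π·0.0365) = 1.605 m·K/W
  R'_conv,out = 1/(2πr h) = 1/(2π·0.263·12.3) = 0.04920 m·K/W
ΣR = 6.950 m·K/W
ΔT = Q'·ΣR = 15.9 × 6.950 = 110.5 K
Heat flows outward, so T_out = T_in − ΔT = 118 − 110.5 = 7.5 °C

T_out = 7.5 °C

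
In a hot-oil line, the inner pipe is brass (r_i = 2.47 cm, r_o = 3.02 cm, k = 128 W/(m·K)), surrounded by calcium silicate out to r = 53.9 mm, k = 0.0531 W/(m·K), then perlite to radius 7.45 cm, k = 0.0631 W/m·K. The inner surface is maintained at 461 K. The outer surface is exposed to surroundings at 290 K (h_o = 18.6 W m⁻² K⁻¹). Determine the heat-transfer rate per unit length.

Resistance network (inner→outer):
  R'_brass = ln(0.0302/0.0247)/(2πk) = 0.2010/(2π·128) = 2.500×10^-4 m·K/W
  R'_calcium silicate = ln(0.0539/0.0302)/(2πk) = 0.5793/(2π·0.0531) = 1.736 m·K/W
  R'_perlite = ln(0.0745/0.0539)/(2πk) = 0.3237/(2π·0.0631) = 0.8164 m·K/W
  R'_conv,out = 1/(2πr h) = 1/(2π·0.0745·18.6) = 0.1149 m·K/W
ΣR = 2.500×10^-4 + 1.736 + 0.8164 + 0.1149 = 2.668 m·K/W
Q' = ΔT/ΣR = (461 K − 290 K)/2.668 = 64.1 W/m

Q' = 64.1 W/m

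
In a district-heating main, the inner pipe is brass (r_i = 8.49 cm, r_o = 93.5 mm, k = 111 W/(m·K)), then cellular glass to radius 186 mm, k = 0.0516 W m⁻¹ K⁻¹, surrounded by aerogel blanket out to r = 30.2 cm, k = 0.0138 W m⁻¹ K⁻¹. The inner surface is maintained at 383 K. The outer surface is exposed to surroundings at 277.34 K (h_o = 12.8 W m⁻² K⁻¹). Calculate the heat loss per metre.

Resistance network (inner→outer):
  R'_brass = ln(0.0935/0.0849)/(2πk) = 0.09649/(2π·111) = 1.383×10^-4 m·K/W
  R'_cellular glass = ln(0.186/0.0935)/(2πk) = 0.6878/(2π·0.0516) = 2.121 m·K/W
  R'_aerogel blanket = ln(0.302/0.186)/(2πk) = 0.4847/(2π·0.0138) = 5.590 m·K/W
  R'_conv,out = 1/(2πr h) = 1/(2π·0.302·12.8) = 0.04117 m·K/W
ΣR = 1.383×10^-4 + 2.121 + 5.590 + 0.04117 = 7.752 m·K/W
Q' = ΔT/ΣR = (383 K − 277.34 K)/7.752 = 13.6 W/m

Q' = 13.6 W/m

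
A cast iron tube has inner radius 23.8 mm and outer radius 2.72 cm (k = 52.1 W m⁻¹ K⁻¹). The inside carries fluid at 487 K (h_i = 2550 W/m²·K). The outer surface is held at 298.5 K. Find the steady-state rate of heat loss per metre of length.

Resistance network (inner→outer):
  R'_conv,in = 1/(2πr h) = 1/(2π·0.0238·2550) = 0.002622 m·K/W
  R'_cast iron = ln(0.0272/0.0238)/(2πk) = 0.1335/(2π·52.1) = 4.079×10^-4 m·K/W
ΣR = 0.002622 + 4.079×10^-4 = 0.003030 m·K/W
Q' = ΔT/ΣR = (487 K − 298.5 K)/0.003030 = 62200 W/m

Q' = 62.2 kW/m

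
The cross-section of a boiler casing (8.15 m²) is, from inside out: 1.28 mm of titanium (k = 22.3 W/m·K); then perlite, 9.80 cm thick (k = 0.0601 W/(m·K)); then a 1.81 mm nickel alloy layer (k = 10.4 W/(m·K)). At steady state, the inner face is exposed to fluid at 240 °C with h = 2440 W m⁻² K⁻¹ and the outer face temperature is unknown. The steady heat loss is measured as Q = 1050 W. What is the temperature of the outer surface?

Sum the resistances:
  R_conv,in = 1/(hA) = 1/(2440·8.15) = 5.029×10^-5 K/W
  R_titanium = L/(kA) = 0.00128/(22.3·8.15) = 7.043×10^-6 K/W
  R_perlite = L/(kA) = 0.0980/(0.0601·8.15) = 0.2001 K/W
  R_nickel alloy = L/(kA) = 0.00181/(10.4·8.15) = 2.135×10^-5 K/W
ΣR = 0.2002 K/W
ΔT = Q·ΣR = 1050 × 0.2002 = 210.2 K
Heat flows outward, so T_out = T_in − ΔT = 240 − 210.2 = 29.8 °C

T_out = 29.8 °C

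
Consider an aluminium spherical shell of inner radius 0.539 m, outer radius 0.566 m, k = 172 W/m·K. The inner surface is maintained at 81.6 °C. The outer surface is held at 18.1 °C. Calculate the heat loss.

Q = 4πk·ΔT/(1/r₁ − 1/r₂) = 4π × 172 × 63.5 / (1/0.539 − 1/0.566) = 1.55×10^6 W

Q = 1550 kW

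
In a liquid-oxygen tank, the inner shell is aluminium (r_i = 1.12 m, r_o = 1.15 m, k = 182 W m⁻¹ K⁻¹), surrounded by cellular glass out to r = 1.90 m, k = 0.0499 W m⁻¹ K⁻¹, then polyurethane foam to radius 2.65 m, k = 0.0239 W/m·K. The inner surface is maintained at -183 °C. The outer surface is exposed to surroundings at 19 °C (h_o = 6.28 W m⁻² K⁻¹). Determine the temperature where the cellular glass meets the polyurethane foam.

Series thermal resistances, inner to outer:
  R_aluminium = (1/1.12 − 1/1.15)/(4πk) = 0.02329/(4π·182) = 1.018×10^-5 K/W
  R_cellular glass = (1/1.15 − 1/1.90)/(4πk) = 0.3432/(4π·0.0499) = 0.5474 K/W
  R_polyurethane foam = (1/1.90 − 1/2.65)/(4πk) = 0.1490/(4π·0.0239) = 0.4960 K/W
  R_conv,out = 1/(4πr²h) = 1/(4π·2.65²·6.28) = 0.001804 K/W
ΣR = 1.018×10^-5 + 0.5474 + 0.4960 + 0.001804 = 1.045 K/W
Q = ΔT/ΣR = (-183 °C − 19 °C)/1.045 = -193.3 W
From the inner boundary to the cellular glass/polyurethane foam interface, ΣR_partial = 0.5474 K/W.
T_interface = T_in − Q·ΣR_partial = -183 °C − (-193.3)(0.5474) = -77.2 °C

T = -77.2 °C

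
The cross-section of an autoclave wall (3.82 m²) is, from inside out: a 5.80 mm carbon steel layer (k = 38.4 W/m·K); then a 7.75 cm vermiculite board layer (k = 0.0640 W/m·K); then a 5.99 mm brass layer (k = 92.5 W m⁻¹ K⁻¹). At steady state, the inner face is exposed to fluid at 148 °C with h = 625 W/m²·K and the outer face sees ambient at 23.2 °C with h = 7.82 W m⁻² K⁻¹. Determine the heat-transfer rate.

Q = 356 W

Resistance network (inner→outer):
  R_conv,in = 1/(hA) = 1/(625·3.82) = 4.188×10^-4 K/W
  R_carbon steel = L/(kA) = 0.00580/(38.4·3.82) = 3.954×10^-5 K/W
  R_vermiculite board = L/(kA) = 0.0775/(0.0640·3.82) = 0.3170 K/W
  R_brass = L/(kA) = 0.00599/(92.5·3.82) = 1.695×10^-5 K/W
  R_conv,out = 1/(hA) = 1/(7.82·3.82) = 0.03348 K/W
ΣR = 4.188×10^-4 + 3.954×10^-5 + 0.3170 + 1.695×10^-5 + 0.03348 = 0.3510 K/W
Q = ΔT/ΣR = (148 °C − 23.2 °C)/0.3510 = 356 W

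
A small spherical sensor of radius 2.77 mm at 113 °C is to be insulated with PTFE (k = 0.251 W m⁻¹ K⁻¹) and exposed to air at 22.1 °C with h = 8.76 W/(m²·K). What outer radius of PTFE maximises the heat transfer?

For a sphere, r_cr = 2k_ins/h = 2·0.251/8.76 = 0.0573 m = 5.73 cm

r_cr = 5.73 cm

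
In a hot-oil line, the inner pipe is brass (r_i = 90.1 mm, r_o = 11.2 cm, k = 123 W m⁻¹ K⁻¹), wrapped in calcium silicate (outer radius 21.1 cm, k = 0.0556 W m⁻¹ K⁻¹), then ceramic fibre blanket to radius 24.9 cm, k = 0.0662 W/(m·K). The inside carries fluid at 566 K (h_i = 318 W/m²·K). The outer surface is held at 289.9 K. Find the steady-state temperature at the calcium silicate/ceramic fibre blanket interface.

T = 339.5 K

Resistance network (inner→outer):
  R'_conv,in = 1/(2πr h) = 1/(2π·0.0901·318) = 0.005555 m·K/W
  R'_brass = ln(0.112/0.0901)/(2πk) = 0.2176/(2π·123) = 2.815×10^-4 m·K/W
  R'_calcium silicate = ln(0.211/0.112)/(2πk) = 0.6334/(2π·0.0556) = 1.813 m·K/W
  R'_ceramic fibre blanket = ln(0.249/0.211)/(2πk) = 0.1656/(2π·0.0662) = 0.3981 m·K/W
ΣR = 0.005555 + 2.815×10^-4 + 1.813 + 0.3981 = 2.217 m·K/W
Q' = ΔT/ΣR = (566 K − 289.9 K)/2.217 = 124.5 W/m
From the inner boundary to the calcium silicate/ceramic fibre blanket interface, ΣR_partial = 1.819 m·K/W.
T_interface = T_in − Q'·ΣR_partial = 566 K − (124.5)(1.819) = 339.5 K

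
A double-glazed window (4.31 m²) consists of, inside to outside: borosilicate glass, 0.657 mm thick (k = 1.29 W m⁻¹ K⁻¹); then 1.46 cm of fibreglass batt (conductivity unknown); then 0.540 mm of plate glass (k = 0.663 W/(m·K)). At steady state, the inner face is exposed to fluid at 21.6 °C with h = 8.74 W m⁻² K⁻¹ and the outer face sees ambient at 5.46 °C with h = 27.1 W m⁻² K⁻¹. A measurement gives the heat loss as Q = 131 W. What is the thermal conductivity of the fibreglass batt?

ΣR = ΔT/Q = |21.6 − 5.46|/131 = 0.1232 K/W
Known resistances:
  R_conv,in = 1/(hA) = 1/(8.74·4.31) = 0.02655 K/W
  R_borosilicate glass = L/(kA) = 6.57×10^-4/(1.29·4.31) = 1.182×10^-4 K/W
  R_plate glass = L/(kA) = 5.40×10^-4/(0.663·4.31) = 1.890×10^-4 K/W
  R_conv,out = 1/(hA) = 1/(27.1·4.31) = 0.008562 K/W
R_fibreglass batt = ΣR − ΣR_known = 0.1232 − 0.03542 = 0.08778 K/W
L/(kA) = 0.08778 ⇒ k = 0.0146/(0.08778·4.31) = 0.0386 W/m·K

k = 0.0386 W/m·K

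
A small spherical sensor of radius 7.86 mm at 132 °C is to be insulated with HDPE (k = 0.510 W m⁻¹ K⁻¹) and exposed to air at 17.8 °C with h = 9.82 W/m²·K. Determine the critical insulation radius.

r_cr = 10.4 cm

For a sphere, r_cr = 2k_ins/h = 2·0.510/9.82 = 0.104 m = 10.4 cm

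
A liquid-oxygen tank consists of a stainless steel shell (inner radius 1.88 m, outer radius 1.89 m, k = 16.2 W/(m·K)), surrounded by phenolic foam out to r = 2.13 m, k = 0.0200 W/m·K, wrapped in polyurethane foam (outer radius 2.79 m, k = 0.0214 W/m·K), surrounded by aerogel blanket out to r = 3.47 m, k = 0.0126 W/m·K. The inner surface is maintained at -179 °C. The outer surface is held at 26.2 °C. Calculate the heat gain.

Q = 188 W

Treat each layer as a resistance in series:
  R_stainless steel = (1/1.88 − 1/1.89)/(4πk) = 0.002814/(4π·16.2) = 1.382×10^-5 K/W
  R_phenolic foam = (1/1.89 − 1/2.13)/(4πk) = 0.05962/(4π·0.0200) = 0.2372 K/W
  R_polyurethane foam = (1/2.13 − 1/2.79)/(4πk) = 0.1111/(4π·0.0214) = 0.4130 K/W
  R_aerogel blanket = (1/2.79 − 1/3.47)/(4πk) = 0.07024/(4π·0.0126) = 0.4436 K/W
ΣR = 1.382×10^-5 + 0.2372 + 0.4130 + 0.4436 = 1.094 K/W
Q = ΔT/ΣR = (-179 °C − 26.2 °C)/1.094 = -188 W
(Negative Q ⇒ heat flows inward; heat gain = 188 W.)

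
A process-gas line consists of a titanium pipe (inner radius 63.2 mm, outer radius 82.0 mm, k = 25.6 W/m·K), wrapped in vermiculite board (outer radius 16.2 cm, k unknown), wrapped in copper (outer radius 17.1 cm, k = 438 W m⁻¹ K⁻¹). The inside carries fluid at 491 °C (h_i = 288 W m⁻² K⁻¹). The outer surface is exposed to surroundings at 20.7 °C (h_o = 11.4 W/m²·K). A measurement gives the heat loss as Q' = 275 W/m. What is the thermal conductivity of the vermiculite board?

ΣR = ΔT/Q' = |491 − 20.7|/275 = 1.710 m·K/W
Known resistances:
  R'_conv,in = 1/(2πr h) = 1/(2π·0.0632·288) = 0.008744 m·K/W
  R'_titanium = ln(0.0820/0.0632)/(2πk) = 0.2604/(2π·25.6) = 0.001619 m·K/W
  R'_copper = ln(0.171/0.162)/(2πk) = 0.05407/(2π·438) = 1.965×10^-5 m·K/W
  R'_conv,out = 1/(2πr h) = 1/(2π·0.171·11.4) = 0.08164 m·K/W
R_vermiculite board = ΣR − ΣR_known = 1.710 − 0.09202 = 1.618 m·K/W
ln(r₂/r₁)/(2πk) = 1.618 ⇒ k = 0.6809/(2π·1.618) = 0.0670 W/m·K

k = 0.0670 W/m·K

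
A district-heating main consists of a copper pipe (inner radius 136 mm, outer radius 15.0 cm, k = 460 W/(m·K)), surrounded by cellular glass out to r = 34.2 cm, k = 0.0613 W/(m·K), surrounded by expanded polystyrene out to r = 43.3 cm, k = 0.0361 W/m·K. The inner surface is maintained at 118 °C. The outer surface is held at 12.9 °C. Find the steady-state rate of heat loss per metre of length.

Treat each layer as a resistance in series:
  R'_copper = ln(0.150/0.136)/(2πk) = 0.09798/(2π·460) = 3.390×10^-5 m·K/W
  R'_cellular glass = ln(0.342/0.150)/(2πk) = 0.8242/(2π·0.0613) = 2.140 m·K/W
  R'_expanded polystyrene = ln(0.433/0.342)/(2πk) = 0.2359/(2π·0.0361) = 1.040 m·K/W
ΣR = 3.390×10^-5 + 2.140 + 1.040 = 3.180 m·K/W
Q' = ΔT/ΣR = (118 °C − 12.9 °C)/3.180 = 33.1 W/m

Q' = 33.1 W/m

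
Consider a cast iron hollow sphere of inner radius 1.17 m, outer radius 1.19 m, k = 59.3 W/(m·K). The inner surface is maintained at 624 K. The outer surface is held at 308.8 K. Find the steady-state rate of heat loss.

Q = 4πk·ΔT/(1/r₁ − 1/r₂) = 4π × 59.3 × 315.2 / (1/1.17 − 1/1.19) = 1.64×10^7 W

Q = 16400 kW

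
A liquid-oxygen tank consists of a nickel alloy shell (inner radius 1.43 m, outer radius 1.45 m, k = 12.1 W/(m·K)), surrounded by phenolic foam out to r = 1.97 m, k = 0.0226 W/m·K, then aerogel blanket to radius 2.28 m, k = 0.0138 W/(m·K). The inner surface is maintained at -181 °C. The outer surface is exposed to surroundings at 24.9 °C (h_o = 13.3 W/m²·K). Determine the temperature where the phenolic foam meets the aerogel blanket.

Treat each layer as a resistance in series:
  R_nickel alloy = (1/1.43 − 1/1.45)/(4πk) = 0.009646/(4π·12.1) = 6.344×10^-5 K/W
  R_phenolic foam = (1/1.45 − 1/1.97)/(4πk) = 0.1820/(4π·0.0226) = 0.6410 K/W
  R_aerogel blanket = (1/1.97 − 1/2.28)/(4πk) = 0.06902/(4π·0.0138) = 0.3980 K/W
  R_conv,out = 1/(4πr²h) = 1/(4π·2.28²·13.3) = 0.001151 K/W
ΣR = 6.344×10^-5 + 0.6410 + 0.3980 + 0.001151 = 1.040 K/W
Q = ΔT/ΣR = (-181 °C − 24.9 °C)/1.040 = -198.0 W
From the inner boundary to the phenolic foam/aerogel blanket interface, ΣR_partial = 0.6411 K/W.
T_interface = T_in − Q·ΣR_partial = -181 °C − (-198.0)(0.6411) = -54.1 °C

T = -54.1 °C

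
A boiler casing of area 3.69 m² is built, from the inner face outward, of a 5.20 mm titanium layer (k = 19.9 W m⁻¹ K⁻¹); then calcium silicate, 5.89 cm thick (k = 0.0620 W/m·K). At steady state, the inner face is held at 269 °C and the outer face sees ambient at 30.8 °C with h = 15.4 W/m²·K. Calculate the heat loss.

Q = 866 W

Series thermal resistances, inner to outer:
  R_titanium = L/(kA) = 0.00520/(19.9·3.69) = 7.081×10^-5 K/W
  R_calcium silicate = L/(kA) = 0.0589/(0.0620·3.69) = 0.2575 K/W
  R_conv,out = 1/(hA) = 1/(15.4·3.69) = 0.01760 K/W
ΣR = 7.081×10^-5 + 0.2575 + 0.01760 = 0.2752 K/W
Q = ΔT/ΣR = (269 °C − 30.8 °C)/0.2752 = 866 W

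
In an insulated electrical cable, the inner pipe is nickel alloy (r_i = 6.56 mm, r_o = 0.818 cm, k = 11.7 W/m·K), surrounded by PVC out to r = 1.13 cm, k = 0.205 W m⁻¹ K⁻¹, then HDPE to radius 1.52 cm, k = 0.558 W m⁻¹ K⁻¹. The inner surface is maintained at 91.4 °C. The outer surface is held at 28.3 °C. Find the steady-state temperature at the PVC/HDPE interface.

Treat each layer as a resistance in series:
  R'_nickel alloy = ln(0.00818/0.00656)/(2πk) = 0.2207/(2π·11.7) = 0.003002 m·K/W
  R'_PVC = ln(0.0113/0.00818)/(2πk) = 0.3231/(2π·0.205) = 0.2509 m·K/W
  R'_HDPE = ln(0.0152/0.0113)/(2πk) = 0.2965/(2π·0.558) = 0.08457 m·K/W
ΣR = 0.003002 + 0.2509 + 0.08457 = 0.3385 m·K/W
Q' = ΔT/ΣR = (91.4 °C − 28.3 °C)/0.3385 = 186.4 W/m
From the inner boundary to the PVC/HDPE interface, ΣR_partial = 0.2539 m·K/W.
T_interface = T_in − Q'·ΣR_partial = 91.4 °C − (186.4)(0.2539) = 44.1 °C

T = 44.1 °C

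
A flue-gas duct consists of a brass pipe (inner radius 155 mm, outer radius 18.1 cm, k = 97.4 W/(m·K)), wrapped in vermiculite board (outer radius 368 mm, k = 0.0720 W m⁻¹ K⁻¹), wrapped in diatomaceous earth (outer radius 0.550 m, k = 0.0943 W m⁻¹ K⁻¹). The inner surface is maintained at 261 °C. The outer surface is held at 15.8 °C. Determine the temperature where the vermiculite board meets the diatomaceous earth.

T = 89.8 °C

Series thermal resistances, inner to outer:
  R'_brass = ln(0.181/0.155)/(2πk) = 0.1551/(2π·97.4) = 2.534×10^-4 m·K/W
  R'_vermiculite board = ln(0.368/0.181)/(2πk) = 0.7096/(2π·0.0720) = 1.569 m·K/W
  R'_diatomaceous earth = ln(0.550/0.368)/(2πk) = 0.4018/(2π·0.0943) = 0.6782 m·K/W
ΣR = 2.534×10^-4 + 1.569 + 0.6782 = 2.247 m·K/W
Q' = ΔT/ΣR = (261 °C − 15.8 °C)/2.247 = 109.1 W/m
From the inner boundary to the vermiculite board/diatomaceous earth interface, ΣR_partial = 1.569 m·K/W.
T_interface = T_in − Q'·ΣR_partial = 261 °C − (109.1)(1.569) = 89.8 °C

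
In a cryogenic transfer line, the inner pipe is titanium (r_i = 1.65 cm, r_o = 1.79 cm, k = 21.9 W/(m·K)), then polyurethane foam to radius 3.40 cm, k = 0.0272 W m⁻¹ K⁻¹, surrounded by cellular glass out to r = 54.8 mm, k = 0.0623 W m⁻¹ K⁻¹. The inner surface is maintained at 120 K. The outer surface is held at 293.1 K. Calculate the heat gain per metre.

Q' = 34.8 W/m

Treat each layer as a resistance in series:
  R'_titanium = ln(0.0179/0.0165)/(2πk) = 0.08144/(2π·21.9) = 5.919×10^-4 m·K/W
  R'_polyurethane foam = ln(0.0340/0.0179)/(2πk) = 0.6416/(2π·0.0272) = 3.754 m·K/W
  R'_cellular glass = ln(0.0548/0.0340)/(2πk) = 0.4773/(2π·0.0623) = 1.219 m·K/W
ΣR = 5.919×10^-4 + 3.754 + 1.219 = 4.974 m·K/W
Q' = ΔT/ΣR = (120 K − 293.1 K)/4.974 = -34.8 W/m
(Negative Q' ⇒ heat flows inward; heat gain = 34.8 W/m.)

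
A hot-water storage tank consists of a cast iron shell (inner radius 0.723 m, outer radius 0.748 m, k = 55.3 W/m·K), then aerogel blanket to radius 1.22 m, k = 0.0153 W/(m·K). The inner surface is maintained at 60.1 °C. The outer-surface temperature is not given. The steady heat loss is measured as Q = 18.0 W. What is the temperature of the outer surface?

T_out = 11.7 °C

Sum the resistances:
  R_cast iron = (1/0.723 − 1/0.748)/(4πk) = 0.04623/(4π·55.3) = 6.652×10^-5 K/W
  R_aerogel blanket = (1/0.748 − 1/1.22)/(4πk) = 0.5172/(4π·0.0153) = 2.690 K/W
ΣR = 2.690 K/W
ΔT = Q·ΣR = 18.0 × 2.690 = 48.42 K
Heat flows outward, so T_out = T_in − ΔT = 60.1 − 48.42 = 11.7 °C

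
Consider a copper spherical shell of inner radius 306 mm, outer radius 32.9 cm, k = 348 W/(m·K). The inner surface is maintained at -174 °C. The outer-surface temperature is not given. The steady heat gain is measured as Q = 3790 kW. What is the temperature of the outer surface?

Sum the resistances:
  R_copper = (1/0.306 − 1/0.329)/(4πk) = 0.2285/(4π·348) = 5.224×10^-5 K/W
ΣR = 5.224×10^-5 K/W
ΔT = Q·ΣR = 3.79×10^6 × 5.224×10^-5 = 198.0 K
Heat flows inward, so T_out = T_in + ΔT = -174 + 198.0 = 24.0 °C

T_out = 24.0 °C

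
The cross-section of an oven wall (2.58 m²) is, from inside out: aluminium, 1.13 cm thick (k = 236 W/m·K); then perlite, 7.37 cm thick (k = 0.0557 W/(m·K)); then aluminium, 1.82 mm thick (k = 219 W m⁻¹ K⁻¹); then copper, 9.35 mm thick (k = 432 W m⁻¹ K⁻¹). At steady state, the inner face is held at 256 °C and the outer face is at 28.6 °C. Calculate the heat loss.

Series thermal resistances, inner to outer:
  R_aluminium = L/(kA) = 0.0113/(236·2.58) = 1.856×10^-5 K/W
  R_perlite = L/(kA) = 0.0737/(0.0557·2.58) = 0.5129 K/W
  R_aluminium = L/(kA) = 0.00182/(219·2.58) = 3.221×10^-6 K/W
  R_copper = L/(kA) = 0.00935/(432·2.58) = 8.389×10^-6 K/W
ΣR = 1.856×10^-5 + 0.5129 + 3.221×10^-6 + 8.389×10^-6 = 0.5129 K/W
Q = ΔT/ΣR = (256 °C − 28.6 °C)/0.5129 = 443 W

Q = 443 W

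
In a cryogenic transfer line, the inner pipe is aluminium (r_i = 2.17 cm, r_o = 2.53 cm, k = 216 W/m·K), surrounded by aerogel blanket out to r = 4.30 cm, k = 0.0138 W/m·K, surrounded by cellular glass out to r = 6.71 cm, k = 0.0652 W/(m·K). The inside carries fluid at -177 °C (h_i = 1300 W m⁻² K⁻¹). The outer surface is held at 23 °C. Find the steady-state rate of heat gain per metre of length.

Treat each layer as a resistance in series:
  R'_conv,in = 1/(2πr h) = 1/(2π·0.0217·1300) = 0.005642 m·K/W
  R'_aluminium = ln(0.0253/0.0217)/(2πk) = 0.1535/(2π·216) = 1.131×10^-4 m·K/W
  R'_aerogel blanket = ln(0.0430/0.0253)/(2πk) = 0.5304/(2π·0.0138) = 6.117 m·K/W
  R'_cellular glass = ln(0.0671/0.0430)/(2πk) = 0.4450/(2π·0.0652) = 1.086 m·K/W
ΣR = 0.005642 + 1.131×10^-4 + 6.117 + 1.086 = 7.209 m·K/W
Q' = ΔT/ΣR = (-177 °C − 23 °C)/7.209 = -27.7 W/m
(Negative Q' ⇒ heat flows inward; heat gain = 27.7 W/m.)

Q' = 27.7 W/m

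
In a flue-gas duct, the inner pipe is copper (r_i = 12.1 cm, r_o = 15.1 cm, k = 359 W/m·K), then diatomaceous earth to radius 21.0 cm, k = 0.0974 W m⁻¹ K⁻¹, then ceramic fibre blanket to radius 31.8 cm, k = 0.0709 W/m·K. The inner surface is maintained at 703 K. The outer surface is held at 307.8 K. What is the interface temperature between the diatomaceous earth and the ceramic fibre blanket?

Series thermal resistances, inner to outer:
  R'_copper = ln(0.151/0.121)/(2πk) = 0.2215/(2π·359) = 9.819×10^-5 m·K/W
  R'_diatomaceous earth = ln(0.210/0.151)/(2πk) = 0.3298/(2π·0.0974) = 0.5389 m·K/W
  R'_ceramic fibre blanket = ln(0.318/0.210)/(2πk) = 0.4149/(2π·0.0709) = 0.9315 m·K/W
ΣR = 9.819×10^-5 + 0.5389 + 0.9315 = 1.470 m·K/W
Q' = ΔT/ΣR = (703 K − 307.8 K)/1.470 = 268.8 W/m
From the inner boundary to the diatomaceous earth/ceramic fibre blanket interface, ΣR_partial = 0.5390 m·K/W.
T_interface = T_in − Q'·ΣR_partial = 703 K − (268.8)(0.5390) = 558 K

T = 558 K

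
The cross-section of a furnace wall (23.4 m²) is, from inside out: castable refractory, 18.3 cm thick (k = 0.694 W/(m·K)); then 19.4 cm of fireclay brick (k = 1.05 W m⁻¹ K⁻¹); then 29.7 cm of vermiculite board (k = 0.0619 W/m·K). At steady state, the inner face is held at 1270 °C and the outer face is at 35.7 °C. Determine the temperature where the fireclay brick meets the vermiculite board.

T = 1164 °C

Resistance network (inner→outer):
  R_castable refractory = L/(kA) = 0.183/(0.694·23.4) = 0.01127 K/W
  R_fireclay brick = L/(kA) = 0.194/(1.05·23.4) = 0.007896 K/W
  R_vermiculite board = L/(kA) = 0.297/(0.0619·23.4) = 0.2050 K/W
ΣR = 0.01127 + 0.007896 + 0.2050 = 0.2242 K/W
Q = ΔT/ΣR = (1270 °C − 35.7 °C)/0.2242 = 5505 W
From the inner boundary to the fireclay brick/vermiculite board interface, ΣR_partial = 0.01917 K/W.
T_interface = T_in − Q·ΣR_partial = 1270 °C − (5505)(0.01917) = 1164 °C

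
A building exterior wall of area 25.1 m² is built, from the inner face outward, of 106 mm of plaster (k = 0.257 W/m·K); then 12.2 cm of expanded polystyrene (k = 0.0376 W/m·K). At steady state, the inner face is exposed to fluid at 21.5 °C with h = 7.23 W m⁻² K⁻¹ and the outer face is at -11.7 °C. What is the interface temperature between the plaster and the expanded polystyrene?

T = 16.7 °C

Treat each layer as a resistance in series:
  R_conv,in = 1/(hA) = 1/(7.23·25.1) = 0.005510 K/W
  R_plaster = L/(kA) = 0.106/(0.257·25.1) = 0.01643 K/W
  R_expanded polystyrene = L/(kA) = 0.122/(0.0376·25.1) = 0.1293 K/W
ΣR = 0.005510 + 0.01643 + 0.1293 = 0.1512 K/W
Q = ΔT/ΣR = (21.5 °C − -11.7 °C)/0.1512 = 219.6 W
From the inner boundary to the plaster/expanded polystyrene interface, ΣR_partial = 0.02194 K/W.
T_interface = T_in − Q·ΣR_partial = 21.5 °C − (219.6)(0.02194) = 16.7 °C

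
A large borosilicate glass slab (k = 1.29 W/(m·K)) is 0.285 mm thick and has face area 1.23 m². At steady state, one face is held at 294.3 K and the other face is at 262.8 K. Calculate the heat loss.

Q = 175 kW

Q = kA·ΔT/L = 1.29 × 1.23 × |294.3 K − 262.8 K| / 2.85×10^-4 = 1.75×10^5 W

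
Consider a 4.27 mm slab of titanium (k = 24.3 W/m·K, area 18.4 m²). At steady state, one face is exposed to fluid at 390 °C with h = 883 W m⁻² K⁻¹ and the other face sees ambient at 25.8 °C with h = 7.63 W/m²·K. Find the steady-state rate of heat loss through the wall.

Resistance network (inner→outer):
  R_conv,in = 1/(hA) = 1/(883·18.4) = 6.155×10^-5 K/W
  R_titanium = L/(kA) = 0.00427/(24.3·18.4) = 9.550×10^-6 K/W
  R_conv,out = 1/(hA) = 1/(7.63·18.4) = 0.007123 K/W
ΣR = 6.155×10^-5 + 9.550×10^-6 + 0.007123 = 0.007194 K/W
Q = ΔT/ΣR = (390 °C − 25.8 °C)/0.007194 = 50600 W

Q = 50.6 kW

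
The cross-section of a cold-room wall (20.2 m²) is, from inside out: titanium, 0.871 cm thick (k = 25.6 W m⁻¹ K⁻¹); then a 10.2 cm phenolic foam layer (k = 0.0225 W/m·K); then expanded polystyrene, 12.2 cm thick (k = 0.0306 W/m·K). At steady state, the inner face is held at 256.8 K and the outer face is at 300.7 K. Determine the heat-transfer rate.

Q = 104 W

Treat each layer as a resistance in series:
  R_titanium = L/(kA) = 0.00871/(25.6·20.2) = 1.684×10^-5 K/W
  R_phenolic foam = L/(kA) = 0.102/(0.0225·20.2) = 0.2244 K/W
  R_expanded polystyrene = L/(kA) = 0.122/(0.0306·20.2) = 0.1974 K/W
ΣR = 1.684×10^-5 + 0.2244 + 0.1974 = 0.4218 K/W
Q = ΔT/ΣR = (256.8 K − 300.7 K)/0.4218 = -104 W
(Negative Q ⇒ heat flows inward; heat gain = 104 W.)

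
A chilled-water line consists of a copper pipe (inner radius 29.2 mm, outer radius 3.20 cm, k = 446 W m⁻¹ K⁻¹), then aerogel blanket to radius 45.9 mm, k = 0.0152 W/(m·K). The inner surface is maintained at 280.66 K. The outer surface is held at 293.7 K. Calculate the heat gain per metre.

Resistance network (inner→outer):
  R'_copper = ln(0.0320/0.0292)/(2πk) = 0.09157/(2π·446) = 3.268×10^-5 m·K/W
  R'_aerogel blanket = ln(0.0459/0.0320)/(2πk) = 0.3607/(2π·0.0152) = 3.777 m·K/W
ΣR = 3.268×10^-5 + 3.777 = 3.777 m·K/W
Q' = ΔT/ΣR = (280.66 K − 293.7 K)/3.777 = -3.45 W/m
(Negative Q' ⇒ heat flows inward; heat gain = 3.45 W/m.)

Q' = 3.45 W/m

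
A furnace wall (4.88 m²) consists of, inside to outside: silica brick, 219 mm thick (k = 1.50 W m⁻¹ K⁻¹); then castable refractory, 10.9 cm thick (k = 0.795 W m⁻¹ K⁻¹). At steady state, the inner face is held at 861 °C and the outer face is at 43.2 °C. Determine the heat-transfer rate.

Treat each layer as a resistance in series:
  R_silica brick = L/(kA) = 0.219/(1.50·4.88) = 0.02992 K/W
  R_castable refractory = L/(kA) = 0.109/(0.795·4.88) = 0.02810 K/W
ΣR = 0.02992 + 0.02810 = 0.05802 K/W
Q = ΔT/ΣR = (861 °C − 43.2 °C)/0.05802 = 14100 W

Q = 14.1 kW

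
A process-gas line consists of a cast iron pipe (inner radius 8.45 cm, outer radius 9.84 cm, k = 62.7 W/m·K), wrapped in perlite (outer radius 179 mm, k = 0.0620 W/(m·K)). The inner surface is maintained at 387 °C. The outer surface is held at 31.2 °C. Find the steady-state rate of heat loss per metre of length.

Treat each layer as a resistance in series:
  R'_cast iron = ln(0.0984/0.0845)/(2πk) = 0.1523/(2π·62.7) = 3.866×10^-4 m·K/W
  R'_perlite = ln(0.179/0.0984)/(2πk) = 0.5983/(2π·0.0620) = 1.536 m·K/W
ΣR = 3.866×10^-4 + 1.536 = 1.536 m·K/W
Q' = ΔT/ΣR = (387 °C − 31.2 °C)/1.536 = 232 W/m

Q' = 232 W/m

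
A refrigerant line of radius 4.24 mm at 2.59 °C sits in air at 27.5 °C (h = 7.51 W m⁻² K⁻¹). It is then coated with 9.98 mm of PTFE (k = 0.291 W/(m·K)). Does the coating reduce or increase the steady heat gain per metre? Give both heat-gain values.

Critical radius for a cylinder: r_cr = k/h = 0.0387 m = 3.87 cm.
Outer radius after coating: r₂ = 0.00424 + 0.00998 = 0.01422 m.
Since r₁ < r_cr and r₂ ≤ r_cr, the coating moves toward the maximum at r_cr — heat gain rises.
Bare: R = 1/(2πr₁h) = 4.998 m·K/W; Q = 24.91/4.998 = 4.98 W/m.
Coated: R = R_cond + R_conv = 2.152 m·K/W; Q = 24.91/2.152 = 11.6 W/m.

increases: 4.98 → 11.6 W/m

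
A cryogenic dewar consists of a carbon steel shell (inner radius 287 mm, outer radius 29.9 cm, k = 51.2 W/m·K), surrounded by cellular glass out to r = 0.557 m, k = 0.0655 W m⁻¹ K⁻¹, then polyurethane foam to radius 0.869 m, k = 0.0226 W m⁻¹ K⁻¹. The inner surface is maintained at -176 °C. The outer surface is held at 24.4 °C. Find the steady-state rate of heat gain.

Treat each layer as a resistance in series:
  R_carbon steel = (1/0.287 − 1/0.299)/(4πk) = 0.1398/(4π·51.2) = 2.173×10^-4 K/W
  R_cellular glass = (1/0.299 − 1/0.557)/(4πk) = 1.549/(4π·0.0655) = 1.882 K/W
  R_polyurethane foam = (1/0.557 − 1/0.869)/(4πk) = 0.6446/(4π·0.0226) = 2.270 K/W
ΣR = 2.173×10^-4 + 1.882 + 2.270 = 4.152 K/W
Q = ΔT/ΣR = (-176 °C − 24.4 °C)/4.152 = -48.3 W
(Negative Q ⇒ heat flows inward; heat gain = 48.3 W.)

Q = 48.3 W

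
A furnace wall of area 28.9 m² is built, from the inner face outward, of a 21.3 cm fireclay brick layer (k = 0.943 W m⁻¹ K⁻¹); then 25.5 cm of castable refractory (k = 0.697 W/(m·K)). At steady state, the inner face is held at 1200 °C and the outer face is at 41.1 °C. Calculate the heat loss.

Q = 56.6 kW

Series thermal resistances, inner to outer:
  R_fireclay brick = L/(kA) = 0.213/(0.943·28.9) = 0.007816 K/W
  R_castable refractory = L/(kA) = 0.255/(0.697·28.9) = 0.01266 K/W
ΣR = 0.007816 + 0.01266 = 0.02048 K/W
Q = ΔT/ΣR = (1200 °C − 41.1 °C)/0.02048 = 56600 W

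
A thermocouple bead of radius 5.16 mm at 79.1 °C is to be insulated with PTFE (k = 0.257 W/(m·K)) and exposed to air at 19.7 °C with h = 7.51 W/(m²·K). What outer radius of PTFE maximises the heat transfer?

r_cr = 6.84 cm

For a sphere, r_cr = 2k_ins/h = 2·0.257/7.51 = 0.0684 m = 6.84 cm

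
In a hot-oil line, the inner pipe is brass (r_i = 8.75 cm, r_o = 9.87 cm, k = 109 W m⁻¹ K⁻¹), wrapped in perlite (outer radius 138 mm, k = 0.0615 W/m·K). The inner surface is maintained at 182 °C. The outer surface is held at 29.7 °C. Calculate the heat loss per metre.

Resistance network (inner→outer):
  R'_brass = ln(0.0987/0.0875)/(2πk) = 0.1204/(2π·109) = 1.759×10^-4 m·K/W
  R'_perlite = ln(0.138/0.0987)/(2πk) = 0.3352/(2π·0.0615) = 0.8674 m·K/W
ΣR = 1.759×10^-4 + 0.8674 = 0.8676 m·K/W
Q' = ΔT/ΣR = (182 °C − 29.7 °C)/0.8676 = 176 W/m

Q' = 176 W/m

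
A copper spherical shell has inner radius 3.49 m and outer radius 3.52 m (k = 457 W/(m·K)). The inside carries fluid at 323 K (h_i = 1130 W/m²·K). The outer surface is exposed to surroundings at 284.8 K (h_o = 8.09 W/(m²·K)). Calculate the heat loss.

Q = 47.7 kW

Treat each layer as a resistance in series:
  R_conv,in = 1/(4πr²h) = 1/(4π·3.49²·1130) = 5.782×10^-6 K/W
  R_copper = (1/3.49 − 1/3.52)/(4πk) = 0.002442/(4π·457) = 4.252×10^-7 K/W
  R_conv,out = 1/(4πr²h) = 1/(4π·3.52²·8.09) = 7.939×10^-4 K/W
ΣR = 5.782×10^-6 + 4.252×10^-7 + 7.939×10^-4 = 8.001×10^-4 K/W
Q = ΔT/ΣR = (323 K − 284.8 K)/8.001×10^-4 = 47700 W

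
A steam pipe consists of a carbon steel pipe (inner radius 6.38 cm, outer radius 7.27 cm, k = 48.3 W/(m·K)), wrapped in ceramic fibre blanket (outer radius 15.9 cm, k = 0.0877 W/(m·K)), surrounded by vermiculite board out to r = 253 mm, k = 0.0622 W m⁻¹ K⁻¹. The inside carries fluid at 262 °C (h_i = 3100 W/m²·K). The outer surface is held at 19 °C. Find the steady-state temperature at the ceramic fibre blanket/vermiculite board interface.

Series thermal resistances, inner to outer:
  R'_conv,in = 1/(2πr h) = 1/(2π·0.0638·3100) = 8.047×10^-4 m·K/W
  R'_carbon steel = ln(0.0727/0.0638)/(2πk) = 0.1306/(2π·48.3) = 4.303×10^-4 m·K/W
  R'_ceramic fibre blanket = ln(0.159/0.0727)/(2πk) = 0.7826/(2π·0.0877) = 1.420 m·K/W
  R'_vermiculite board = ln(0.253/0.159)/(2πk) = 0.4645/(2π·0.0622) = 1.189 m·K/W
ΣR = 8.047×10^-4 + 4.303×10^-4 + 1.420 + 1.189 = 2.610 m·K/W
Q' = ΔT/ΣR = (262 °C − 19 °C)/2.610 = 93.10 W/m
From the inner boundary to the ceramic fibre blanket/vermiculite board interface, ΣR_partial = 1.421 m·K/W.
T_interface = T_in − Q'·ΣR_partial = 262 °C − (93.10)(1.421) = 130 °C

T = 130 °C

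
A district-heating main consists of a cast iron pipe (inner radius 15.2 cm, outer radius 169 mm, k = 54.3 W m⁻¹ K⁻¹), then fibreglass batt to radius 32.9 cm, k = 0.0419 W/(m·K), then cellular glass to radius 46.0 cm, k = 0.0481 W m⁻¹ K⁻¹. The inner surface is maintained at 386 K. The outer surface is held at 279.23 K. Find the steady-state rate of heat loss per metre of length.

Q' = 29.3 W/m

Resistance network (inner→outer):
  R'_cast iron = ln(0.169/0.152)/(2πk) = 0.1060/(2π·54.3) = 3.107×10^-4 m·K/W
  R'_fibreglass batt = ln(0.329/0.169)/(2πk) = 0.6662/(2π·0.0419) = 2.530 m·K/W
  R'_cellular glass = ln(0.460/0.329)/(2πk) = 0.3352/(2π·0.0481) = 1.109 m·K/W
ΣR = 3.107×10^-4 + 2.530 + 1.109 = 3.639 m·K/W
Q' = ΔT/ΣR = (386 K − 279.23 K)/3.639 = 29.3 W/m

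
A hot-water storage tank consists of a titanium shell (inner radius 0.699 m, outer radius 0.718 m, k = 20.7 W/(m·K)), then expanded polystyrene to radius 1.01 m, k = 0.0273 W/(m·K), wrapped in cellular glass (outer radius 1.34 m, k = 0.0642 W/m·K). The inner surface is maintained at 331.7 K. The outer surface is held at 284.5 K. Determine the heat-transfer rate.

Treat each layer as a resistance in series:
  R_titanium = (1/0.699 − 1/0.718)/(4πk) = 0.03786/(4π·20.7) = 1.455×10^-4 K/W
  R_expanded polystyrene = (1/0.718 − 1/1.01)/(4πk) = 0.4027/(4π·0.0273) = 1.174 K/W
  R_cellular glass = (1/1.01 − 1/1.34)/(4πk) = 0.2438/(4π·0.0642) = 0.3022 K/W
ΣR = 1.455×10^-4 + 1.174 + 0.3022 = 1.476 K/W
Q = ΔT/ΣR = (331.7 K − 284.5 K)/1.476 = 32.0 W

Q = 32.0 W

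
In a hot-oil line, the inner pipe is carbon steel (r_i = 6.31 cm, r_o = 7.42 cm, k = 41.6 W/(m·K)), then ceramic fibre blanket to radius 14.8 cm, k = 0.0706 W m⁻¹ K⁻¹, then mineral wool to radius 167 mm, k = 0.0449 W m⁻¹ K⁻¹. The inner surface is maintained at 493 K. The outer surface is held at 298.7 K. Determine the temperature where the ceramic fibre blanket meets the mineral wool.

T = 340.6 K

Treat each layer as a resistance in series:
  R'_carbon steel = ln(0.0742/0.0631)/(2πk) = 0.1620/(2π·41.6) = 6.200×10^-4 m·K/W
  R'_ceramic fibre blanket = ln(0.148/0.0742)/(2πk) = 0.6904/(2π·0.0706) = 1.556 m·K/W
  R'_mineral wool = ln(0.167/0.148)/(2πk) = 0.1208/(2π·0.0449) = 0.4281 m·K/W
ΣR = 6.200×10^-4 + 1.556 + 0.4281 = 1.985 m·K/W
Q' = ΔT/ΣR = (493 K − 298.7 K)/1.985 = 97.88 W/m
From the inner boundary to the ceramic fibre blanket/mineral wool interface, ΣR_partial = 1.557 m·K/W.
T_interface = T_in − Q'·ΣR_partial = 493 K − (97.88)(1.557) = 340.6 K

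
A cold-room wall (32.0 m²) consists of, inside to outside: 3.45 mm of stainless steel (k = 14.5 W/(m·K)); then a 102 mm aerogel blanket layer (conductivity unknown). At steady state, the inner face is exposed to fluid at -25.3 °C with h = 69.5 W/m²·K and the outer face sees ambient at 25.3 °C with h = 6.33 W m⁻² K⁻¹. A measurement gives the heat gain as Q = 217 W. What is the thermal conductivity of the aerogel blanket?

k = 0.0140 W/m·K

ΣR = ΔT/Q = |-25.3 − 25.3|/217 = 0.2332 K/W
Known resistances:
  R_conv,in = 1/(hA) = 1/(69.5·32.0) = 4.496×10^-4 K/W
  R_stainless steel = L/(kA) = 0.00345/(14.5·32.0) = 7.435×10^-6 K/W
  R_conv,out = 1/(hA) = 1/(6.33·32.0) = 0.004937 K/W
R_aerogel blanket = ΣR − ΣR_known = 0.2332 − 0.005394 = 0.2278 K/W
L/(kA) = 0.2278 ⇒ k = 0.102/(0.2278·32.0) = 0.0140 W/m·K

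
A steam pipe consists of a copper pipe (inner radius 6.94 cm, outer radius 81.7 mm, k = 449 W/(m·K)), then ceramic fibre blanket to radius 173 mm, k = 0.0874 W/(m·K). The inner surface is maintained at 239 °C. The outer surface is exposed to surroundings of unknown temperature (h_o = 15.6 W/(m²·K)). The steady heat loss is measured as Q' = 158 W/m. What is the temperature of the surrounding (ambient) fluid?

T_out = 13.8 °C

Sum the resistances:
  R'_copper = ln(0.0817/0.0694)/(2πk) = 0.1632/(2π·449) = 5.784×10^-5 m·K/W
  R'_ceramic fibre blanket = ln(0.173/0.0817)/(2πk) = 0.7502/(2π·0.0874) = 1.366 m·K/W
  R'_conv,out = 1/(2πr h) = 1/(2π·0.173·15.6) = 0.05897 m·K/W
ΣR = 1.425 m·K/W
ΔT = Q'·ΣR = 158 × 1.425 = 225.2 K
Heat flows outward, so T_out = T_in − ΔT = 239 − 225.2 = 13.8 °C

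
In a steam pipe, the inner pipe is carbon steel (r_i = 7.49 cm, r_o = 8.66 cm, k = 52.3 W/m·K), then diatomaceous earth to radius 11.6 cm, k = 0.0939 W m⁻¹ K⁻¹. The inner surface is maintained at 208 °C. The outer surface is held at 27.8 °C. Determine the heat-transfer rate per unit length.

Resistance network (inner→outer):
  R'_carbon steel = ln(0.0866/0.0749)/(2πk) = 0.1451/(2π·52.3) = 4.417×10^-4 m·K/W
  R'_diatomaceous earth = ln(0.116/0.0866)/(2πk) = 0.2923/(2π·0.0939) = 0.4954 m·K/W
ΣR = 4.417×10^-4 + 0.4954 = 0.4958 m·K/W
Q' = ΔT/ΣR = (208 °C − 27.8 °C)/0.4958 = 363 W/m

Q' = 363 W/m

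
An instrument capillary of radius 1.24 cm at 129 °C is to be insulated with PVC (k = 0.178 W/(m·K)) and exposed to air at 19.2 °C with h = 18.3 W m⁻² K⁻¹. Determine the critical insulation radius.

r_cr = 0.973 cm

For a cylinder, r_cr = k_ins/h = 0.178/18.3 = 0.00973 m = 0.973 cm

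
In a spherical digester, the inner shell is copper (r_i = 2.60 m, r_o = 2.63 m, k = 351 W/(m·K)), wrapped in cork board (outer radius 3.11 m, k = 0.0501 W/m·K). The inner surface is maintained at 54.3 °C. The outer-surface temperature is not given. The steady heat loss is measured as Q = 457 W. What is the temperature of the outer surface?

Sum the resistances:
  R_copper = (1/2.60 − 1/2.63)/(4πk) = 0.004387/(4π·351) = 9.947×10^-7 K/W
  R_cork board = (1/2.63 − 1/3.11)/(4πk) = 0.05868/(4π·0.0501) = 0.09321 K/W
ΣR = 0.09321 K/W
ΔT = Q·ΣR = 457 × 0.09321 = 42.60 K
Heat flows outward, so T_out = T_in − ΔT = 54.3 − 42.60 = 11.7 °C

T_out = 11.7 °C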